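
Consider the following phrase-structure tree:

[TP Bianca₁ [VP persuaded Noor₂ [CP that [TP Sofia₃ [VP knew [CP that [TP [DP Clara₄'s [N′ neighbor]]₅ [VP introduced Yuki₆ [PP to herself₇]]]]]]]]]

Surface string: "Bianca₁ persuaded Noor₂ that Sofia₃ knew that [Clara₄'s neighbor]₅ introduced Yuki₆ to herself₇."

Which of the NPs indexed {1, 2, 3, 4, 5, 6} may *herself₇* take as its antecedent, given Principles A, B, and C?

*herself* is an anaphor, so Principle A applies: it must be bound in its binding domain.
Binding domain of *herself₇*: the embedded TP, whose subject is [Clara₄'s neighbor]₅.
*Bianca₁* c-commands the anaphor but is outside its binding domain → cannot satisfy Principle A.
*Noor₂* c-commands the anaphor but is outside its binding domain → cannot satisfy Principle A.
*Sofia₃* c-commands the anaphor but is outside its binding domain → cannot satisfy Principle A.
*Clara₄* does not c-command the anaphor → cannot bind it.
*[Clara₄'s neighbor]₅* c-commands the anaphor within its binding domain → licit binder.
*Yuki₆* c-commands the anaphor within its binding domain → licit binder.

{5, 6}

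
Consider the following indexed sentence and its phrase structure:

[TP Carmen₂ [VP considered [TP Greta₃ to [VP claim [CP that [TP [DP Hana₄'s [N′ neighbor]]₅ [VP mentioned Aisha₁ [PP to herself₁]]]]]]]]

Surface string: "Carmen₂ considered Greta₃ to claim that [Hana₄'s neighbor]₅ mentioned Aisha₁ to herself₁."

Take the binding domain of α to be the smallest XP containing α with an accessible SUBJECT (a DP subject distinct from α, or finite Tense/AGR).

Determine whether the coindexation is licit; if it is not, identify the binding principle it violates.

grammatical

The two coindexed NPs are *Aisha₁* and *herself₁*.
*herself₁* is an anaphor; its binding domain is the embedded TP, whose subject is [Hana₄'s neighbor]₅. *Aisha₁* c-commands it within that domain and shares its index, so Principle A is satisfied.
*Aisha₁* is an R-expression; *herself₁* does not c-command it, and no other NP shares its index, so Principle C is satisfied.
All principles are respected.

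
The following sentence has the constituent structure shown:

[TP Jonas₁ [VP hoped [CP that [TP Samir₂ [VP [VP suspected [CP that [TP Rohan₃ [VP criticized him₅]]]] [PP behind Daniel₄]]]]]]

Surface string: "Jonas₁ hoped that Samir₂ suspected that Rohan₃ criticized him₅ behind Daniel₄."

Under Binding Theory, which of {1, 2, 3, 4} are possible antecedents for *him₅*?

*him* is a pronoun, so Principle B applies: it must be free in its binding domain.
Binding domain of *him₅*: the embedded TP, whose subject is Rohan₃.
*Jonas₁* c-commands the pronoun but from outside its binding domain, and is not c-commanded by it → coindexation permitted.
*Samir₂* c-commands the pronoun but from outside its binding domain, and is not c-commanded by it → coindexation permitted.
*Rohan₃* c-commands the pronoun within its binding domain → coindexation would violate Principle B.
*Daniel₄* and the pronoun do not c-command one another → neither Principle B nor Principle C is at stake; coindexation permitted.

{1, 2, 4}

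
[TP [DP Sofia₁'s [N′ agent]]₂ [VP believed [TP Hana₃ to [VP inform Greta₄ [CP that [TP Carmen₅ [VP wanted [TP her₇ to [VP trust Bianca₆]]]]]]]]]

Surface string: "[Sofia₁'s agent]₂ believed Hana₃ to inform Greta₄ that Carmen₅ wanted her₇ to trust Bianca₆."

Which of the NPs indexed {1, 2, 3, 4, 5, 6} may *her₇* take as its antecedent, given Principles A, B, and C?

*her* is a pronoun, so Principle B applies: it must be free in its binding domain.
Binding domain of *her₇*: the embedded TP, whose subject is Carmen₅.
*Sofia₁* and the pronoun do not c-command one another → neither Principle B nor Principle C is at stake; coindexation permitted.
*[Sofia₁'s agent]₂* c-commands the pronoun but from outside its binding domain, and is not c-commanded by it → coindexation permitted.
*Hana₃* c-commands the pronoun but from outside its binding domain, and is not c-commanded by it → coindexation permitted.
*Greta₄* c-commands the pronoun but from outside its binding domain, and is not c-commanded by it → coindexation permitted.
*Carmen₅* c-commands the pronoun within its binding domain → coindexation would violate Principle B.
*Bianca₆*: the pronoun c-commands this R-expression → coindexation would violate Principle C on *Bianca₆*.

{1, 2, 3, 4}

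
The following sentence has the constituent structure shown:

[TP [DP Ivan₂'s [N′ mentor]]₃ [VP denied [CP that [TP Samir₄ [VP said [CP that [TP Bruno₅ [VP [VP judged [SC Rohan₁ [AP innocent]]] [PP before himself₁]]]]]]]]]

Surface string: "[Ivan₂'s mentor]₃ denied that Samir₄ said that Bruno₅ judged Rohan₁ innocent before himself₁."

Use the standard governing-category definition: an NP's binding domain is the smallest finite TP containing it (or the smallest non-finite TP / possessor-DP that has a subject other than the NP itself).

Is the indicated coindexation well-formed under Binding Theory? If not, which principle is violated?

The two coindexed NPs are *Rohan₁* and *himself₁*.
*himself₁* is an anaphor. Principle A requires it to be bound within its binding domain — the embedded TP, whose subject is Bruno₅.
Within that domain it is c-commanded by *Bruno₅*, which does not share its index.
*Rohan₁* does not c-command the anaphor at all.
The anaphor is unbound in its domain → Principle A violation.

Principle A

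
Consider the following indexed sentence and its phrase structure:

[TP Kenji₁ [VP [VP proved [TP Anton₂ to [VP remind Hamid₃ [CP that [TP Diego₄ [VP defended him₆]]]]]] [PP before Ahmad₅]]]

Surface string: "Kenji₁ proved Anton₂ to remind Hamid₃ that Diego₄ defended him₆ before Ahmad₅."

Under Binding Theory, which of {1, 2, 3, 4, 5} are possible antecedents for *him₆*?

{1, 2, 3, 5}

*him* is a pronoun, so Principle B applies: it must be free in its binding domain.
Binding domain of *him₆*: the embedded TP, whose subject is Diego₄.
*Kenji₁* c-commands the pronoun but from outside its binding domain, and is not c-commanded by it → coindexation permitted.
*Anton₂* c-commands the pronoun but from outside its binding domain, and is not c-commanded by it → coindexation permitted.
*Hamid₃* c-commands the pronoun but from outside its binding domain, and is not c-commanded by it → coindexation permitted.
*Diego₄* c-commands the pronoun within its binding domain → coindexation would violate Principle B.
*Ahmad₅* and the pronoun do not c-command one another → neither Principle B nor Principle C is at stake; coindexation permitted.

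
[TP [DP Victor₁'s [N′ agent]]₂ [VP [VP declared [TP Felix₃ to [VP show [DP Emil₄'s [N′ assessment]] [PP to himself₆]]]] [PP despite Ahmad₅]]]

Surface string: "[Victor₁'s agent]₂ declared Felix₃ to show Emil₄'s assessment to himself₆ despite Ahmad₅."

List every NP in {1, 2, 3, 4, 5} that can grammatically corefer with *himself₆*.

{3}

*himself* is an anaphor, so Principle A applies: it must be bound in its binding domain.
Binding domain of *himself₆*: the embedded TP, whose subject is Felix₃.
*Victor₁* does not c-command the anaphor → cannot bind it.
*[Victor₁'s agent]₂* c-commands the anaphor but is outside its binding domain → cannot satisfy Principle A.
*Felix₃* c-commands the anaphor within its binding domain → licit binder.
*Emil₄* does not c-command the anaphor → cannot bind it.
*Ahmad₅* does not c-command the anaphor → cannot bind it.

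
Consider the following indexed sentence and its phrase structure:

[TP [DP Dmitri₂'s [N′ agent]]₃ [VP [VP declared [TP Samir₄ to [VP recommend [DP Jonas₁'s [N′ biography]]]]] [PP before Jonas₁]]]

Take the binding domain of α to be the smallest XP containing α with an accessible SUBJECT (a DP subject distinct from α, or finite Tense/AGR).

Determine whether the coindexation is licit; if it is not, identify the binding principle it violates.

grammatical

The two coindexed NPs are *Jonas₁* and *Jonas₁*.
*Jonas₁* is an R-expression; no coindexed NP c-commands it, so Principle C holds.
*Jonas₁* is an R-expression; *Jonas₁* does not c-command it, and no other NP shares its index, so Principle C is satisfied.
All principles are respected.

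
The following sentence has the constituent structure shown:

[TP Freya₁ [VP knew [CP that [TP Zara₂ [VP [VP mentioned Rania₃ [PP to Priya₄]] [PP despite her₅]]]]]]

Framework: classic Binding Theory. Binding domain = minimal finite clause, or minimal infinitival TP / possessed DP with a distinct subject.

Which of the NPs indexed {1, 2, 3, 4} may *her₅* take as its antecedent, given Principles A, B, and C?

{1, 3, 4}

*her* is a pronoun, so Principle B applies: it must be free in its binding domain.
Binding domain of *her₅*: the embedded TP, whose subject is Zara₂.
*Freya₁* c-commands the pronoun but from outside its binding domain, and is not c-commanded by it → coindexation permitted.
*Zara₂* c-commands the pronoun within its binding domain → coindexation would violate Principle B.
*Rania₃* and the pronoun do not c-command one another → neither Principle B nor Principle C is at stake; coindexation permitted.
*Priya₄* and the pronoun do not c-command one another → neither Principle B nor Principle C is at stake; coindexation permitted.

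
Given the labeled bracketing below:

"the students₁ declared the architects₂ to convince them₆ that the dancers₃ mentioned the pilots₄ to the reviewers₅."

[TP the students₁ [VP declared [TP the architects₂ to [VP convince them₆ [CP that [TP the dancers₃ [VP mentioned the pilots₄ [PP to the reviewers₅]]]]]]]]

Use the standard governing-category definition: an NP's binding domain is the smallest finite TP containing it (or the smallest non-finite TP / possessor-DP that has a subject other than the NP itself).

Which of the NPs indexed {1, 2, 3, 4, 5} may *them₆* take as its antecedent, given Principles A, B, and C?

*them* is a pronoun, so Principle B applies: it must be free in its binding domain.
Binding domain of *them₆*: the embedded TP, whose subject is the architects₂.
*the students₁* c-commands the pronoun but from outside its binding domain, and is not c-commanded by it → coindexation permitted.
*the architects₂* c-commands the pronoun within its binding domain → coindexation would violate Principle B.
*the dancers₃*: the pronoun c-commands this R-expression → coindexation would violate Principle C on *the dancers₃*.
*the pilots₄*: the pronoun c-commands this R-expression → coindexation would violate Principle C on *the pilots₄*.
*the reviewers₅*: the pronoun c-commands this R-expression → coindexation would violate Principle C on *the reviewers₅*.

{1}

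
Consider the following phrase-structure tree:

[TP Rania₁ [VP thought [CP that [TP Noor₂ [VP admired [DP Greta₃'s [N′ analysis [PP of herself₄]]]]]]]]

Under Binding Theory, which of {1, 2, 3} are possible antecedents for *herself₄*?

{3}

*herself* is an anaphor, so Principle A applies: it must be bound in its binding domain.
Binding domain of *herself₄*: the possessed DP, whose subject is Greta₃.
*Rania₁* c-commands the anaphor but is outside its binding domain → cannot satisfy Principle A.
*Noor₂* c-commands the anaphor but is outside its binding domain → cannot satisfy Principle A.
*Greta₃* c-commands the anaphor within its binding domain → licit binder.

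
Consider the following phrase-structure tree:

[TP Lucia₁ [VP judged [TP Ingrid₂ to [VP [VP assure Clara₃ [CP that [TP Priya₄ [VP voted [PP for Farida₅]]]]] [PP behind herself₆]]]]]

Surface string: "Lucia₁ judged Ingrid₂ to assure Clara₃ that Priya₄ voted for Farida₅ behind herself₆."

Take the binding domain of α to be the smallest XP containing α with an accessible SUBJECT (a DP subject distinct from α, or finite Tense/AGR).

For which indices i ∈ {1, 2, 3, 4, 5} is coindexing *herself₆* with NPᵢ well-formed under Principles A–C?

*herself* is an anaphor, so Principle A applies: it must be bound in its binding domain.
Binding domain of *herself₆*: the embedded TP, whose subject is Ingrid₂.
*Lucia₁* c-commands the anaphor but is outside its binding domain → cannot satisfy Principle A.
*Ingrid₂* c-commands the anaphor within its binding domain → licit binder.
*Clara₃* does not c-command the anaphor → cannot bind it.
*Priya₄* does not c-command the anaphor → cannot bind it.
*Farida₅* does not c-command the anaphor → cannot bind it.

{2}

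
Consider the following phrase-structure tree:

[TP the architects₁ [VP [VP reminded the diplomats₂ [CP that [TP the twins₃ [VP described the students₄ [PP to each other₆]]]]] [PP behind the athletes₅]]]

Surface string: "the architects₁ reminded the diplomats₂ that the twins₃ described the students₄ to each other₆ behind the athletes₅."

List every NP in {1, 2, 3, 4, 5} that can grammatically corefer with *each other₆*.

*each other* is an anaphor, so Principle A applies: it must be bound in its binding domain.
Binding domain of *each other₆*: the embedded TP, whose subject is the twins₃.
*the architects₁* c-commands the anaphor but is outside its binding domain → cannot satisfy Principle A.
*the diplomats₂* c-commands the anaphor but is outside its binding domain → cannot satisfy Principle A.
*the twins₃* c-commands the anaphor within its binding domain → licit binder.
*the students₄* c-commands the anaphor within its binding domain → licit binder.
*the athletes₅* does not c-command the anaphor → cannot bind it.

{3, 4}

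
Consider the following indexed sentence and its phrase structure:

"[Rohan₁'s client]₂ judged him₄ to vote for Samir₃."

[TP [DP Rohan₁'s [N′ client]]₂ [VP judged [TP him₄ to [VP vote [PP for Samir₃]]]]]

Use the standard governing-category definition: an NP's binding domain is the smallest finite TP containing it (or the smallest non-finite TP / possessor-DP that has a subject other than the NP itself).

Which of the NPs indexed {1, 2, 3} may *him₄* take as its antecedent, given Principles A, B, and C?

*him* is a pronoun, so Principle B applies: it must be free in its binding domain.
Binding domain of *him₄*: the matrix TP, whose subject is [Rohan₁'s client]₂.
*Rohan₁* and the pronoun do not c-command one another → neither Principle B nor Principle C is at stake; coindexation permitted.
*[Rohan₁'s client]₂* c-commands the pronoun within its binding domain → coindexation would violate Principle B.
*Samir₃*: the pronoun c-commands this R-expression → coindexation would violate Principle C on *Samir₃*.

{1}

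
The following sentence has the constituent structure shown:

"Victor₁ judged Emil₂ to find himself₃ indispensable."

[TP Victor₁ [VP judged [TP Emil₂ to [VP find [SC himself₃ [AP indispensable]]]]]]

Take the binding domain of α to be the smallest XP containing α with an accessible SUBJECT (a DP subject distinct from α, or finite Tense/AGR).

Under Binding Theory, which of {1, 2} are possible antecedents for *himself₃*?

{2}

*himself* is an anaphor, so Principle A applies: it must be bound in its binding domain.
Binding domain of *himself₃*: the embedded TP, whose subject is Emil₂.
*Victor₁* c-commands the anaphor but is outside its binding domain → cannot satisfy Principle A.
*Emil₂* c-commands the anaphor within its binding domain → licit binder.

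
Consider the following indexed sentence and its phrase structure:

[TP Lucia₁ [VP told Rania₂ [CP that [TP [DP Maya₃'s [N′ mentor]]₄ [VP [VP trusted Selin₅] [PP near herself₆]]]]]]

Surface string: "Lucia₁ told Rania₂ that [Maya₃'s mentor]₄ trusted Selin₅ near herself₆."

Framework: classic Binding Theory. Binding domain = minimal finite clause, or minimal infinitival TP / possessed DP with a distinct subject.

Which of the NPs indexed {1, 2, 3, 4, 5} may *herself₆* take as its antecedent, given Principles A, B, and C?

*herself* is an anaphor, so Principle A applies: it must be bound in its binding domain.
Binding domain of *herself₆*: the embedded TP, whose subject is [Maya₃'s mentor]₄.
*Lucia₁* c-commands the anaphor but is outside its binding domain → cannot satisfy Principle A.
*Rania₂* c-commands the anaphor but is outside its binding domain → cannot satisfy Principle A.
*Maya₃* does not c-command the anaphor → cannot bind it.
*[Maya₃'s mentor]₄* c-commands the anaphor within its binding domain → licit binder.
*Selin₅* does not c-command the anaphor → cannot bind it.

{4}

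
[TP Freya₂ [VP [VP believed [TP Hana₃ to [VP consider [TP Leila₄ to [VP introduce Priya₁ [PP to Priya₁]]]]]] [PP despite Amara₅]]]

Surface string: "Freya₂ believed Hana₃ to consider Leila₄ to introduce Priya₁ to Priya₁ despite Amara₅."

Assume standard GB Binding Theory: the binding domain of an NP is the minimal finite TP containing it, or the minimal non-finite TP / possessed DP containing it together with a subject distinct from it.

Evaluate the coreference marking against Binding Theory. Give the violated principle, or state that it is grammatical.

Principle C

The two coindexed NPs are *Priya₁* (the lower occurrence) and *Priya₁* (the higher occurrence).
*Priya₁* (the lower occurrence) is an R-expression. Principle C requires it to be free everywhere.
*Priya₁* (the higher occurrence) c-commands it and carries the same index.
The R-expression is bound → Principle C violation.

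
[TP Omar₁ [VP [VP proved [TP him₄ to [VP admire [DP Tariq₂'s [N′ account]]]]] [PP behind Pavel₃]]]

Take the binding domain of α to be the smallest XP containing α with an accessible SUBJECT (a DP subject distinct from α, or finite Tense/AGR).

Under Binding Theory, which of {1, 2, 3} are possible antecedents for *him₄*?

*him* is a pronoun, so Principle B applies: it must be free in its binding domain.
Binding domain of *him₄*: the matrix TP, whose subject is Omar₁.
*Omar₁* c-commands the pronoun within its binding domain → coindexation would violate Principle B.
*Tariq₂*: the pronoun c-commands this R-expression → coindexation would violate Principle C on *Tariq₂*.
*Pavel₃* and the pronoun do not c-command one another → neither Principle B nor Principle C is at stake; coindexation permitted.

{3}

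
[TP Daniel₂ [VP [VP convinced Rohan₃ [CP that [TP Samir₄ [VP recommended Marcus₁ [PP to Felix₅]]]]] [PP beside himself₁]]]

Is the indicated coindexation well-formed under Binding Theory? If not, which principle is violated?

Principle A

The two coindexed NPs are *Marcus₁* and *himself₁*.
*himself₁* is an anaphor. Principle A requires it to be bound within its binding domain — the matrix TP, whose subject is Daniel₂.
Within that domain it is c-commanded by *Daniel₂*, which does not share its index.
*Marcus₁* does not c-command the anaphor at all.
The anaphor is unbound in its domain → Principle A violation.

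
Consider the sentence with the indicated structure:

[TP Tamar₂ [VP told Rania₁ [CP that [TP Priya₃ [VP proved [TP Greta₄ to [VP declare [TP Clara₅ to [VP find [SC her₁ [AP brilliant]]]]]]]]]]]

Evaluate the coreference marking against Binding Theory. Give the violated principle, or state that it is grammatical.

The two coindexed NPs are *Rania₁* and *her₁*.
*her₁* is a pronoun; its binding domain is the embedded TP, whose subject is Clara₅. Within that domain it is c-commanded only by *Clara₅*, which carries a different index — the pronoun is free locally, so Principle B holds.
*Rania₁* is an R-expression; *her₁* does not c-command it, and no other NP shares its index, so Principle C is satisfied.
All principles are respected.

grammatical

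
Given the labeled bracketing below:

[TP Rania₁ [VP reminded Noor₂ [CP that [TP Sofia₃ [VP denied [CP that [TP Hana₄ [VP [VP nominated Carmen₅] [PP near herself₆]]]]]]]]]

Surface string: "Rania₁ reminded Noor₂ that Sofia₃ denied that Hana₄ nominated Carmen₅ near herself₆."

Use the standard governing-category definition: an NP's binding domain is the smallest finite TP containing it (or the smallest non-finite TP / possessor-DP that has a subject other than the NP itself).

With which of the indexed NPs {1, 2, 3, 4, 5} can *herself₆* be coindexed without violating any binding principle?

*herself* is an anaphor, so Principle A applies: it must be bound in its binding domain.
Binding domain of *herself₆*: the embedded TP, whose subject is Hana₄.
*Rania₁* c-commands the anaphor but is outside its binding domain → cannot satisfy Principle A.
*Noor₂* c-commands the anaphor but is outside its binding domain → cannot satisfy Principle A.
*Sofia₃* c-commands the anaphor but is outside its binding domain → cannot satisfy Principle A.
*Hana₄* c-commands the anaphor within its binding domain → licit binder.
*Carmen₅* does not c-command the anaphor → cannot bind it.

{4}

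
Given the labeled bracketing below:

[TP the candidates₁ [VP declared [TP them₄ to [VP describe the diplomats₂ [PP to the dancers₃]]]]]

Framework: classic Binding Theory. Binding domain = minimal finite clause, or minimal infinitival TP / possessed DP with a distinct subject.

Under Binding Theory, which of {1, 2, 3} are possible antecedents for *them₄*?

*them* is a pronoun, so Principle B applies: it must be free in its binding domain.
Binding domain of *them₄*: the matrix TP, whose subject is the candidates₁.
*the candidates₁* c-commands the pronoun within its binding domain → coindexation would violate Principle B.
*the diplomats₂*: the pronoun c-commands this R-expression → coindexation would violate Principle C on *the diplomats₂*.
*the dancers₃*: the pronoun c-commands this R-expression → coindexation would violate Principle C on *the dancers₃*.

none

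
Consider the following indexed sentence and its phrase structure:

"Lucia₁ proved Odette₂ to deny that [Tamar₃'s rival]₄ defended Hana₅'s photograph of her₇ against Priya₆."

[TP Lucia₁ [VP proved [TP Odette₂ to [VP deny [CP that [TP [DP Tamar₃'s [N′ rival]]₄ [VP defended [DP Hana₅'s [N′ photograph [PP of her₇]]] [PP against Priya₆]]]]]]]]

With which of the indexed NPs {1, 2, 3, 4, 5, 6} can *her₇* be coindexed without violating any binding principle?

{1, 2, 3, 4, 6}

*her* is a pronoun, so Principle B applies: it must be free in its binding domain.
Binding domain of *her₇*: the possessed DP, whose subject is Hana₅.
*Lucia₁* c-commands the pronoun but from outside its binding domain, and is not c-commanded by it → coindexation permitted.
*Odette₂* c-commands the pronoun but from outside its binding domain, and is not c-commanded by it → coindexation permitted.
*Tamar₃* and the pronoun do not c-command one another → neither Principle B nor Principle C is at stake; coindexation permitted.
*[Tamar₃'s rival]₄* c-commands the pronoun but from outside its binding domain, and is not c-commanded by it → coindexation permitted.
*Hana₅* c-commands the pronoun within its binding domain → coindexation would violate Principle B.
*Priya₆* and the pronoun do not c-command one another → neither Principle B nor Principle C is at stake; coindexation permitted.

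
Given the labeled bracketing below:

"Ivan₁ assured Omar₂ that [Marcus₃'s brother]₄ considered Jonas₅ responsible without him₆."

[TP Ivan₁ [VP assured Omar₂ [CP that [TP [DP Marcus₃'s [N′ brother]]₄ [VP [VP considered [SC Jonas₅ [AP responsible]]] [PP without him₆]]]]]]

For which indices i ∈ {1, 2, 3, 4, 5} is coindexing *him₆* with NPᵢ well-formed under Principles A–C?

{1, 2, 3, 5}

*him* is a pronoun, so Principle B applies: it must be free in its binding domain.
Binding domain of *him₆*: the embedded TP, whose subject is [Marcus₃'s brother]₄.
*Ivan₁* c-commands the pronoun but from outside its binding domain, and is not c-commanded by it → coindexation permitted.
*Omar₂* c-commands the pronoun but from outside its binding domain, and is not c-commanded by it → coindexation permitted.
*Marcus₃* and the pronoun do not c-command one another → neither Principle B nor Principle C is at stake; coindexation permitted.
*[Marcus₃'s brother]₄* c-commands the pronoun within its binding domain → coindexation would violate Principle B.
*Jonas₅* and the pronoun do not c-command one another → neither Principle B nor Principle C is at stake; coindexation permitted.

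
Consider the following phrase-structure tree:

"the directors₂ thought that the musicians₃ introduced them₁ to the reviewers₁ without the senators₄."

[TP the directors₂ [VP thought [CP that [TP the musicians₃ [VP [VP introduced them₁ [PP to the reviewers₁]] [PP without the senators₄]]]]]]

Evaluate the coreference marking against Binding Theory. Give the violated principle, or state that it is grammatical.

The two coindexed NPs are *them₁* and *the reviewers₁*.
*the reviewers₁* is an R-expression. Principle C requires it to be free everywhere.
*them₁* c-commands it and carries the same index.
The R-expression is bound → Principle C violation.

Principle C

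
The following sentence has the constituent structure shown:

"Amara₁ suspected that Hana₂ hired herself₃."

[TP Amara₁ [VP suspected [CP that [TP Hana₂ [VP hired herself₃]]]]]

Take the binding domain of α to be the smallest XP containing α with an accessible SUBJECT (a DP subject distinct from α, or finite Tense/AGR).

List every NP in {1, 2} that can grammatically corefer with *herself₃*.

{2}

*herself* is an anaphor, so Principle A applies: it must be bound in its binding domain.
Binding domain of *herself₃*: the embedded TP, whose subject is Hana₂.
*Amara₁* c-commands the anaphor but is outside its binding domain → cannot satisfy Principle A.
*Hana₂* c-commands the anaphor within its binding domain → licit binder.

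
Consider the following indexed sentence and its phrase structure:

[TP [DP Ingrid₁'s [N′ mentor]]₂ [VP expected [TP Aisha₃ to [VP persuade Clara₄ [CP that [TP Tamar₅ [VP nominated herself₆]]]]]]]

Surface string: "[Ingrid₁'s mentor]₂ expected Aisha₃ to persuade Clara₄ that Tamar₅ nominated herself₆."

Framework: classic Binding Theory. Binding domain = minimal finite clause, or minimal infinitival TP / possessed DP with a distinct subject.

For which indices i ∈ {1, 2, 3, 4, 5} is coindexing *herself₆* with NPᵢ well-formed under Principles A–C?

{5}

*herself* is an anaphor, so Principle A applies: it must be bound in its binding domain.
Binding domain of *herself₆*: the embedded TP, whose subject is Tamar₅.
*Ingrid₁* does not c-command the anaphor → cannot bind it.
*[Ingrid₁'s mentor]₂* c-commands the anaphor but is outside its binding domain → cannot satisfy Principle A.
*Aisha₃* c-commands the anaphor but is outside its binding domain → cannot satisfy Principle A.
*Clara₄* c-commands the anaphor but is outside its binding domain → cannot satisfy Principle A.
*Tamar₅* c-commands the anaphor within its binding domain → licit binder.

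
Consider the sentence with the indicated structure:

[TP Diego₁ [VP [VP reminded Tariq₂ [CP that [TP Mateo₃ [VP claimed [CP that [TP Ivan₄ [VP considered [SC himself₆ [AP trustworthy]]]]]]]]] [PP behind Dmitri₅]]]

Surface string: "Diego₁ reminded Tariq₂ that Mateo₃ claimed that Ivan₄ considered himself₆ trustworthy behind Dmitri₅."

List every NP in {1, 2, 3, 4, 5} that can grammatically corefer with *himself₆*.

{4}

*himself* is an anaphor, so Principle A applies: it must be bound in its binding domain.
Binding domain of *himself₆*: the embedded TP, whose subject is Ivan₄.
*Diego₁* c-commands the anaphor but is outside its binding domain → cannot satisfy Principle A.
*Tariq₂* c-commands the anaphor but is outside its binding domain → cannot satisfy Principle A.
*Mateo₃* c-commands the anaphor but is outside its binding domain → cannot satisfy Principle A.
*Ivan₄* c-commands the anaphor within its binding domain → licit binder.
*Dmitri₅* does not c-command the anaphor → cannot bind it.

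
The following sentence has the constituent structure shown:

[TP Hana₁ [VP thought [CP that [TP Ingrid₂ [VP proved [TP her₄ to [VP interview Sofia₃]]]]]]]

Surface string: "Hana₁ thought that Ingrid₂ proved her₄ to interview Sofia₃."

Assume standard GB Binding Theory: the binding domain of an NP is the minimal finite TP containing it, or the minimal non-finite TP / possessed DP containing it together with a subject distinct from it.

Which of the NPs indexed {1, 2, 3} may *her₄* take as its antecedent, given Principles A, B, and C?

{1}

*her* is a pronoun, so Principle B applies: it must be free in its binding domain.
Binding domain of *her₄*: the embedded TP, whose subject is Ingrid₂.
*Hana₁* c-commands the pronoun but from outside its binding domain, and is not c-commanded by it → coindexation permitted.
*Ingrid₂* c-commands the pronoun within its binding domain → coindexation would violate Principle B.
*Sofia₃*: the pronoun c-commands this R-expression → coindexation would violate Principle C on *Sofia₃*.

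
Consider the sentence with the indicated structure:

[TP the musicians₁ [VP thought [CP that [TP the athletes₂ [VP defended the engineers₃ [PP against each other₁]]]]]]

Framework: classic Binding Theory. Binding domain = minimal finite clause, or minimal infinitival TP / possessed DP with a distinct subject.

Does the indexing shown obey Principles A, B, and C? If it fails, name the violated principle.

The two coindexed NPs are *the musicians₁* and *each other₁*.
*each other₁* is an anaphor. Principle A requires it to be bound within its binding domain — the embedded TP, whose subject is the athletes₂.
Within that domain it is c-commanded by *the athletes₂*, *the engineers₃*, none of which share its index.
*the musicians₁* does c-command the anaphor, but from outside its binding domain.
The anaphor is unbound in its domain → Principle A violation.

Principle A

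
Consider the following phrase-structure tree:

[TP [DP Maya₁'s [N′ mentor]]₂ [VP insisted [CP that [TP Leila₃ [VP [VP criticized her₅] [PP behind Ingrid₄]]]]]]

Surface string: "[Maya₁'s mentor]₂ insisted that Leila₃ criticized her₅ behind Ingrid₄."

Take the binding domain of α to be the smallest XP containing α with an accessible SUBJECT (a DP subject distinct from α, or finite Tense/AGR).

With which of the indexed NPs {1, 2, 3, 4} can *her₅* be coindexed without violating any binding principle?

{1, 2, 4}

*her* is a pronoun, so Principle B applies: it must be free in its binding domain.
Binding domain of *her₅*: the embedded TP, whose subject is Leila₃.
*Maya₁* and the pronoun do not c-command one another → neither Principle B nor Principle C is at stake; coindexation permitted.
*[Maya₁'s mentor]₂* c-commands the pronoun but from outside its binding domain, and is not c-commanded by it → coindexation permitted.
*Leila₃* c-commands the pronoun within its binding domain → coindexation would violate Principle B.
*Ingrid₄* and the pronoun do not c-command one another → neither Principle B nor Principle C is at stake; coindexation permitted.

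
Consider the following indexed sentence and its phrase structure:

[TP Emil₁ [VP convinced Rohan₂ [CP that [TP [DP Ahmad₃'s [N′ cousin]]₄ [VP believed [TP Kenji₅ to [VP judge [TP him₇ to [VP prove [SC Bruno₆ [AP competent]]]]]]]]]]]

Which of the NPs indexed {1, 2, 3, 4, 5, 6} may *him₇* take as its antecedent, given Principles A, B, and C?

{1, 2, 3, 4}

*him* is a pronoun, so Principle B applies: it must be free in its binding domain.
Binding domain of *him₇*: the embedded TP, whose subject is Kenji₅.
*Emil₁* c-commands the pronoun but from outside its binding domain, and is not c-commanded by it → coindexation permitted.
*Rohan₂* c-commands the pronoun but from outside its binding domain, and is not c-commanded by it → coindexation permitted.
*Ahmad₃* and the pronoun do not c-command one another → neither Principle B nor Principle C is at stake; coindexation permitted.
*[Ahmad₃'s cousin]₄* c-commands the pronoun but from outside its binding domain, and is not c-commanded by it → coindexation permitted.
*Kenji₅* c-commands the pronoun within its binding domain → coindexation would violate Principle B.
*Bruno₆*: the pronoun c-commands this R-expression → coindexation would violate Principle C on *Bruno₆*.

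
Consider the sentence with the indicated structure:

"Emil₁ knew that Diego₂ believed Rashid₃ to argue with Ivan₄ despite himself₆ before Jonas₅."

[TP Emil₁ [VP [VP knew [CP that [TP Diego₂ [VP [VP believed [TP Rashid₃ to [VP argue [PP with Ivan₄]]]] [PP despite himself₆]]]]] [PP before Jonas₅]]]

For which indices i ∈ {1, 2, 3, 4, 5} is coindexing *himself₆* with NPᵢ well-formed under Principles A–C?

*himself* is an anaphor, so Principle A applies: it must be bound in its binding domain.
Binding domain of *himself₆*: the embedded TP, whose subject is Diego₂.
*Emil₁* c-commands the anaphor but is outside its binding domain → cannot satisfy Principle A.
*Diego₂* c-commands the anaphor within its binding domain → licit binder.
*Rashid₃* does not c-command the anaphor → cannot bind it.
*Ivan₄* does not c-command the anaphor → cannot bind it.
*Jonas₅* does not c-command the anaphor → cannot bind it.

{2}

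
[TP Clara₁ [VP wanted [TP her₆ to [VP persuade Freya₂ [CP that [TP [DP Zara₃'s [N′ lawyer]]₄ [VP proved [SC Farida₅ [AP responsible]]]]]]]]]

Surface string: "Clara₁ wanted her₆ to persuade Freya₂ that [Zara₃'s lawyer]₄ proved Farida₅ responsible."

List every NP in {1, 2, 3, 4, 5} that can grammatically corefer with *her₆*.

none

*her* is a pronoun, so Principle B applies: it must be free in its binding domain.
Binding domain of *her₆*: the matrix TP, whose subject is Clara₁.
*Clara₁* c-commands the pronoun within its binding domain → coindexation would violate Principle B.
*Freya₂*: the pronoun c-commands this R-expression → coindexation would violate Principle C on *Freya₂*.
*Zara₃*: the pronoun c-commands this R-expression → coindexation would violate Principle C on *Zara₃*.
*[Zara₃'s lawyer]₄*: the pronoun c-commands this R-expression → coindexation would violate Principle C on *[Zara₃'s lawyer]₄*.
*Farida₅*: the pronoun c-commands this R-expression → coindexation would violate Principle C on *Farida₅*.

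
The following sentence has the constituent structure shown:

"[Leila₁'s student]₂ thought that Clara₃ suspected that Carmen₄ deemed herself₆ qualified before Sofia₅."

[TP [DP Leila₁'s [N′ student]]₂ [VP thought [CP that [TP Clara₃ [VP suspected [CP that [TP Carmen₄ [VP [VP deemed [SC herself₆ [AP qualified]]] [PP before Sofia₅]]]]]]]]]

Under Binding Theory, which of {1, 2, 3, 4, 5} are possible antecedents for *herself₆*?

*herself* is an anaphor, so Principle A applies: it must be bound in its binding domain.
Binding domain of *herself₆*: the embedded TP, whose subject is Carmen₄.
*Leila₁* does not c-command the anaphor → cannot bind it.
*[Leila₁'s student]₂* c-commands the anaphor but is outside its binding domain → cannot satisfy Principle A.
*Clara₃* c-commands the anaphor but is outside its binding domain → cannot satisfy Principle A.
*Carmen₄* c-commands the anaphor within its binding domain → licit binder.
*Sofia₅* does not c-command the anaphor → cannot bind it.

{4}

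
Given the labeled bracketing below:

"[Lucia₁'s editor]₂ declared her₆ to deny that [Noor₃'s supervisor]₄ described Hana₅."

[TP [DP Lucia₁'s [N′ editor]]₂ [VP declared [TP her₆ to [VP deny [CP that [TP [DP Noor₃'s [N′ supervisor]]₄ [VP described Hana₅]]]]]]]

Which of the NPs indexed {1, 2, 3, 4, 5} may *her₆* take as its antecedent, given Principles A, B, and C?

{1}

*her* is a pronoun, so Principle B applies: it must be free in its binding domain.
Binding domain of *her₆*: the matrix TP, whose subject is [Lucia₁'s editor]₂.
*Lucia₁* and the pronoun do not c-command one another → neither Principle B nor Principle C is at stake; coindexation permitted.
*[Lucia₁'s editor]₂* c-commands the pronoun within its binding domain → coindexation would violate Principle B.
*Noor₃*: the pronoun c-commands this R-expression → coindexation would violate Principle C on *Noor₃*.
*[Noor₃'s supervisor]₄*: the pronoun c-commands this R-expression → coindexation would violate Principle C on *[Noor₃'s supervisor]₄*.
*Hana₅*: the pronoun c-commands this R-expression → coindexation would violate Principle C on *Hana₅*.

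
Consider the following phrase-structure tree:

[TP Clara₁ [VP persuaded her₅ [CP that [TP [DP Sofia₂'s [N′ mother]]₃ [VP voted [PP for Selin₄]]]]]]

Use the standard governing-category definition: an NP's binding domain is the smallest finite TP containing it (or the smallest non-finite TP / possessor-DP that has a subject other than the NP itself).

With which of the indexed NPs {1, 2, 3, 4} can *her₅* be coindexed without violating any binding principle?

*her* is a pronoun, so Principle B applies: it must be free in its binding domain.
Binding domain of *her₅*: the matrix TP, whose subject is Clara₁.
*Clara₁* c-commands the pronoun within its binding domain → coindexation would violate Principle B.
*Sofia₂*: the pronoun c-commands this R-expression → coindexation would violate Principle C on *Sofia₂*.
*[Sofia₂'s mother]₃*: the pronoun c-commands this R-expression → coindexation would violate Principle C on *[Sofia₂'s mother]₃*.
*Selin₄*: the pronoun c-commands this R-expression → coindexation would violate Principle C on *Selin₄*.

none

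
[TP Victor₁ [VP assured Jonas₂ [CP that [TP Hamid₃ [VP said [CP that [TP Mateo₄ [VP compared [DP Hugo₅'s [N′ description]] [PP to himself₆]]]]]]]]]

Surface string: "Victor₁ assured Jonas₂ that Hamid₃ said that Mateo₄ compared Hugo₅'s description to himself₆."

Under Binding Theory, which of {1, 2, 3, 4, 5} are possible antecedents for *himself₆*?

{4}

*himself* is an anaphor, so Principle A applies: it must be bound in its binding domain.
Binding domain of *himself₆*: the embedded TP, whose subject is Mateo₄.
*Victor₁* c-commands the anaphor but is outside its binding domain → cannot satisfy Principle A.
*Jonas₂* c-commands the anaphor but is outside its binding domain → cannot satisfy Principle A.
*Hamid₃* c-commands the anaphor but is outside its binding domain → cannot satisfy Principle A.
*Mateo₄* c-commands the anaphor within its binding domain → licit binder.
*Hugo₅* does not c-command the anaphor → cannot bind it.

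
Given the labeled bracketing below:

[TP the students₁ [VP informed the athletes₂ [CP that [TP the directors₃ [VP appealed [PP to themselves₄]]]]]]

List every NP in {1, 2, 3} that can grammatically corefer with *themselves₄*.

*themselves* is an anaphor, so Principle A applies: it must be bound in its binding domain.
Binding domain of *themselves₄*: the embedded TP, whose subject is the directors₃.
*the students₁* c-commands the anaphor but is outside its binding domain → cannot satisfy Principle A.
*the athletes₂* c-commands the anaphor but is outside its binding domain → cannot satisfy Principle A.
*the directors₃* c-commands the anaphor within its binding domain → licit binder.

{3}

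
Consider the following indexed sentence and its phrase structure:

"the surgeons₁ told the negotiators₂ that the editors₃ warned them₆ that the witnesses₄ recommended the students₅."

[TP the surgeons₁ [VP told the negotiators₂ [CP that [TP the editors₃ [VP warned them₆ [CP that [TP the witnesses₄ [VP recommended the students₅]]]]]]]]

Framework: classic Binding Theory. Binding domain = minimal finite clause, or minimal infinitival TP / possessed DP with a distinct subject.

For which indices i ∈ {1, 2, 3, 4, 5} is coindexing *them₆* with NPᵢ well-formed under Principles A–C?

{1, 2}

*them* is a pronoun, so Principle B applies: it must be free in its binding domain.
Binding domain of *them₆*: the embedded TP, whose subject is the editors₃.
*the surgeons₁* c-commands the pronoun but from outside its binding domain, and is not c-commanded by it → coindexation permitted.
*the negotiators₂* c-commands the pronoun but from outside its binding domain, and is not c-commanded by it → coindexation permitted.
*the editors₃* c-commands the pronoun within its binding domain → coindexation would violate Principle B.
*the witnesses₄*: the pronoun c-commands this R-expression → coindexation would violate Principle C on *the witnesses₄*.
*the students₅*: the pronoun c-commands this R-expression → coindexation would violate Principle C on *the students₅*.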